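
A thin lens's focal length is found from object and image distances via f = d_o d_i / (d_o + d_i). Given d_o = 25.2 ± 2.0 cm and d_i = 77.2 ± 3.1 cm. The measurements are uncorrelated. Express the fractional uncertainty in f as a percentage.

6.06%

∂f/∂d_o = (d_i/(d_o+d_i))² = 0.568;  ∂f/∂d_i = (d_o/(d_o+d_i))² = 0.0606
δf = √((∂f/∂d_o · δd_o)² + (∂f/∂d_i · δd_i)²) = √(1.29 + 0.0352) = 1.15 cm
f = 19.0 cm, so δf/f = 1.15/19.0 = 0.0606.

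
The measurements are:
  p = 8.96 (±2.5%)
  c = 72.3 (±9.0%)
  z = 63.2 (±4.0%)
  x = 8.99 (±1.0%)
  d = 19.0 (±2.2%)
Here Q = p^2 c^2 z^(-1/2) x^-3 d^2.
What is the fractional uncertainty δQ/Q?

Q is a product of powers, so relative uncertainties combine in quadrature:
  (2·δp/p)² = (2×0.0250)² = 0.00250;  (2·δc/c)² = (2×0.0900)² = 0.0324;  (−½·δz/z)² = (-0.5×0.0400)² = 0.000400;  (-3·δx/x)² = (-3×0.0100)² = 0.000900;  (2·δd/d)² = (2×0.0220)² = 0.00194
δQ/Q = √(0.0381) = 0.195

0.195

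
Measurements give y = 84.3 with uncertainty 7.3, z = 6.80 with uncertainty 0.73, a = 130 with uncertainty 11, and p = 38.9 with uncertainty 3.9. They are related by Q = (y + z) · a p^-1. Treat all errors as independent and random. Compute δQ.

46.9

Let u = y + z = 91.1. δu = √(δy² + δz²) = √(53.3 + 0.533) = 7.34, so δu/u = 0.0805.
Q is then a monomial in u, a, p:
δQ/Q = √((δu/u)² + (1·δa/a)² + (-1·δp/p)²) = √(0.00649 + 0.00716 + 0.0101) = 0.154
Q = 304, so δQ = 0.154 × 304 = 46.9.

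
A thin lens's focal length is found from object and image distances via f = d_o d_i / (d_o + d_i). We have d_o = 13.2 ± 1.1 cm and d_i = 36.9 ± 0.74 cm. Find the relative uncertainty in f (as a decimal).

0.0616

∂f/∂d_o = (d_i/(d_o+d_i))² = 0.542;  ∂f/∂d_i = (d_o/(d_o+d_i))² = 0.0694
δf = √((∂f/∂d_o · δd_o)² + (∂f/∂d_i · δd_i)²) = √(0.356 + 0.00264) = 0.599 cm
f = 9.72 cm, so δf/f = 0.599/9.72 = 0.0616.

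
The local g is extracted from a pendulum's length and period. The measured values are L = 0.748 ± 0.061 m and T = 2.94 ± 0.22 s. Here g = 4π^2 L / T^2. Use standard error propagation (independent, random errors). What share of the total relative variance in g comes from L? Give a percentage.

22.9%

(δg/g)² = (1·δL/L)² + (-2·δT/T)²
  L term: (1×0.0816)² = 0.00665
  T term: (-2×0.0748)² = 0.0224
Total = 0.0290. Share from L = 0.00665/0.0290 = 0.229.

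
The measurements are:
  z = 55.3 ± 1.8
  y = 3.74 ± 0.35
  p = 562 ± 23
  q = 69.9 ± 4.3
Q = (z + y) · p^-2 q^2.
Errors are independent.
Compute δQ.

0.138

Let u = z + y = 59.0. δu = √(δz² + δy²) = √(3.24 + 0.122) = 1.83, so δu/u = 0.0311.
Q is then a monomial in u, p, q:
δQ/Q = √((δu/u)² + (-2·δp/p)² + (2·δq/q)²) = √(0.000965 + 0.00670 + 0.0151) = 0.151
Q = 0.913, so δQ = 0.151 × 0.913 = 0.138.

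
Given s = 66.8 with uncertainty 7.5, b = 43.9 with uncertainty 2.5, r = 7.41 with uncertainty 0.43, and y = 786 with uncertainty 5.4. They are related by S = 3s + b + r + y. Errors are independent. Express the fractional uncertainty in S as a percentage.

Sums and differences: (δS)² = Σ (cᵢ δxᵢ)².
  (3·δs)² = 506;  (δb)² = 6.25;  (δr)² = 0.185;  (δy)² = 29.2
δS = √(542) = 23.3
S = 1040, so δS/S = 23.3/1040 = 0.0224.

2.24%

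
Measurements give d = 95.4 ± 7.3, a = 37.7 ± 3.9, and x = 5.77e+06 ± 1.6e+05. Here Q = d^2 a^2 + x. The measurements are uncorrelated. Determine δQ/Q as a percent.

Let p = d^2·a^2 = 1.29e+07. δp/p = √((2·δd/d)² + (2·δa/a)²) = √(0.0234 + 0.0428) = 0.257, so δp = 3.33e+06.
Q = p + x: δQ = √(δp² + δx²) = √(1.11e+13 + 2.56e+10) = 3.33e+06
Q = 1.87e+07, so δQ/Q = 3.33e+06/1.87e+07 = 0.178.

17.8%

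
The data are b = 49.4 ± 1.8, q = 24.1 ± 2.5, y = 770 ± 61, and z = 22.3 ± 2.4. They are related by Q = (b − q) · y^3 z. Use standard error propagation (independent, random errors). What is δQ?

Let u = b − q = 25.3. δu = √(δb² + δq²) = √(3.24 + 6.25) = 3.08, so δu/u = 0.122.
Q is then a monomial in u, y, z:
δQ/Q = √((δu/u)² + (3·δy/y)² + (1·δz/z)²) = √(0.0148 + 0.0565 + 0.0116) = 0.288
Q = 2.58e+11, so δQ = 0.288 × 2.58e+11 = 7.42e+10.

7.42e+10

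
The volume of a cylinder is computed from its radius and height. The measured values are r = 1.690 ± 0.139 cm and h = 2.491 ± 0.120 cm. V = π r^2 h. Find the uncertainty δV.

Relative error in a monomial: (δV/V)² = Σ (nᵢ · δxᵢ/xᵢ)².
  (2·δr/r)² = (2×0.0822)² = 0.0271;  (1·δh/h)² = (1×0.0482)² = 0.00232
δV/V = √(0.0294) = 0.171
V = 22.35 cm^3, so δV = 0.171 × 22.35 = 3.83 cm^3.

3.83 cm^3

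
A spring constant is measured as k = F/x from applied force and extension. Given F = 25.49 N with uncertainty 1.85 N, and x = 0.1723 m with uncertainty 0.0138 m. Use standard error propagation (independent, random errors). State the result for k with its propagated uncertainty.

147.9 ± 16.0 N/m

Since k is a product/quotient, work with relative uncertainties:
  (1·δF/F)² = (1×0.0726)² = 0.00527;  (-1·δx/x)² = (-1×0.0801)² = 0.00641
δk/k = √(0.0117) = 0.108
k = 147.9 N/m, so δk = 0.108 × 147.9 = 16.0 N/m.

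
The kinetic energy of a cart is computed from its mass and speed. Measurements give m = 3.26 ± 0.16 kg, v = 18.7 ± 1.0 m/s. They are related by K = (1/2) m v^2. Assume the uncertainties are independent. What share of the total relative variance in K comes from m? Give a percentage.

(δK/K)² = (1·δm/m)² + (2·δv/v)²
  m term: (1×0.0491)² = 0.00241
  v term: (2×0.0535)² = 0.0114
Total = 0.0138. Share from m = 0.00241/0.0138 = 0.174.

17.4%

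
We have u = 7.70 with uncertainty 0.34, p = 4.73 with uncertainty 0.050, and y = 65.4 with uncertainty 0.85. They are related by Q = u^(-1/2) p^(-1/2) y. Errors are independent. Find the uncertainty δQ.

Products/powers → add relative errors in quadrature, weighted by exponent:
  (−½·δu/u)² = (-0.5×0.0442)² = 0.000487;  (−½·δp/p)² = (-0.5×0.0106)² = 2.79e-05;  (1·δy/y)² = (1×0.0130)² = 0.000169
δQ/Q = √(0.000684) = 0.0262
Q = 10.8, so δQ = 0.0262 × 10.8 = 0.283.

0.283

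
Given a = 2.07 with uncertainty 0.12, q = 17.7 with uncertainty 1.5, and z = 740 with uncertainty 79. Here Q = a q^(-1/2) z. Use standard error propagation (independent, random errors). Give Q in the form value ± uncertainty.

364 ± 46.8

Since Q is a product/quotient, work with relative uncertainties:
  (1·δa/a)² = (1×0.0580)² = 0.00336;  (−½·δq/q)² = (-0.5×0.0847)² = 0.00180;  (1·δz/z)² = (1×0.107)² = 0.0114
δQ/Q = √(0.0166) = 0.129
Q = 364, so δQ = 0.129 × 364 = 46.8.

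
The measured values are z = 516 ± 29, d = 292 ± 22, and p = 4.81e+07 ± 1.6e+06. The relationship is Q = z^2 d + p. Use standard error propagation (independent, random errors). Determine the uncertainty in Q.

Let w = z^2·d = 7.77e+07. δw/w = √((2·δz/z)² + (1·δd/d)²) = √(0.0126 + 0.00568) = 0.135, so δw = 1.05e+07.
Q = w + p: δQ = √(δw² + δp²) = √(1.11e+14 + 2.56e+12) = 1.06e+07

1.06e+07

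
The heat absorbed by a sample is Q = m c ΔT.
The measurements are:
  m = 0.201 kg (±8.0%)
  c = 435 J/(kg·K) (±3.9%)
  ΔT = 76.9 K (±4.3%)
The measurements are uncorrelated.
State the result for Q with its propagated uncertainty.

Q is a product of powers, so relative uncertainties combine in quadrature:
  (1·δm/m)² = (1×0.0800)² = 0.00640;  (1·δc/c)² = (1×0.0390)² = 0.00152;  (1·δΔT/ΔT)² = (1×0.0430)² = 0.00185
δQ/Q = √(0.00977) = 0.0988
Q = 6720 J, so δQ = 0.0988 × 6720 = 665 J.

6720 ± 665 J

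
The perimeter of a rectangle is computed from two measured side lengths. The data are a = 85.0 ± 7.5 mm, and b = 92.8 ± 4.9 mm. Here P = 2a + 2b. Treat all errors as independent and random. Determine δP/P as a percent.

P is a linear combination, so absolute uncertainties add in quadrature:
  (2·δa)² = 225;  (2·δb)² = 96.0
δP = √(321) = 17.9 mm
P = 356 mm, so δP/P = 17.9/356 = 0.0504.

5.04%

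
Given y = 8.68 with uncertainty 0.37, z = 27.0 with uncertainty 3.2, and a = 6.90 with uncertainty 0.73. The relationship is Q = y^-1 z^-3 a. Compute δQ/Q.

0.373

Q is a product of powers, so relative uncertainties combine in quadrature:
  (-1·δy/y)² = (-1×0.0426)² = 0.00182;  (-3·δz/z)² = (-3×0.119)² = 0.126;  (1·δa/a)² = (1×0.106)² = 0.0112
δQ/Q = √(0.139) = 0.373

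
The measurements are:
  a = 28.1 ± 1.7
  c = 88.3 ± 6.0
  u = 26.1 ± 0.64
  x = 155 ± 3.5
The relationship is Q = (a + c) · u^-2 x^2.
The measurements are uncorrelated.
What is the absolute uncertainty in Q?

351

Let w = a + c = 116. δw = √(δa² + δc²) = √(2.89 + 36.0) = 6.24, so δw/w = 0.0536.
Q is then a monomial in w, u, x:
δQ/Q = √((δw/w)² + (-2·δu/u)² + (2·δx/x)²) = √(0.00287 + 0.00241 + 0.00204) = 0.0855
Q = 4110, so δQ = 0.0855 × 4110 = 351.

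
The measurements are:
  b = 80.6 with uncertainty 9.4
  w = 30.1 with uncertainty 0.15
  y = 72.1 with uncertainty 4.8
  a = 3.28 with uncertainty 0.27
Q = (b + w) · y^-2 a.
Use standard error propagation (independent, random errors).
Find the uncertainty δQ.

0.0124

Let u = b + w = 111. δu = √(δb² + δw²) = √(88.4 + 0.0225) = 9.40, so δu/u = 0.0849.
Q is then a monomial in u, y, a:
δQ/Q = √((δu/u)² + (-2·δy/y)² + (1·δa/a)²) = √(0.00721 + 0.0177 + 0.00678) = 0.178
Q = 0.0698, so δQ = 0.178 × 0.0698 = 0.0124.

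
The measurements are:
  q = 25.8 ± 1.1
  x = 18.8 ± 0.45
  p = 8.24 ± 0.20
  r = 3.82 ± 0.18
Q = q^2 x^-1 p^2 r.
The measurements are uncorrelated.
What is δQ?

1020

Since Q is a product/quotient, work with relative uncertainties:
  (2·δq/q)² = (2×0.0426)² = 0.00727;  (-1·δx/x)² = (-1×0.0239)² = 0.000573;  (2·δp/p)² = (2×0.0243)² = 0.00236;  (1·δr/r)² = (1×0.0471)² = 0.00222
δQ/Q = √(0.0124) = 0.111
Q = 9180, so δQ = 0.111 × 9180 = 1020.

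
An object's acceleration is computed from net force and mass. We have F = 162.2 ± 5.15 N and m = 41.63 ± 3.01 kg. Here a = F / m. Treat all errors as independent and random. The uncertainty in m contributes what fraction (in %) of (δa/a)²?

(δa/a)² = (1·δF/F)² + (-1·δm/m)²
  F term: (1×0.0318)² = 0.00101
  m term: (-1×0.0723)² = 0.00523
Total = 0.00624. Share from m = 0.00523/0.00624 = 0.838.

83.8%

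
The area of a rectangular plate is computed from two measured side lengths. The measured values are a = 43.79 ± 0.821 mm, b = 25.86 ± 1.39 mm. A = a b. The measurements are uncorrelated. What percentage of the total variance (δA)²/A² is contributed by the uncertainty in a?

10.8%

(δA/A)² = (1·δa/a)² + (1·δb/b)²
  a term: (1×0.0187)² = 0.000352
  b term: (1×0.0538)² = 0.00289
Total = 0.00324. Share from a = 0.000352/0.00324 = 0.108.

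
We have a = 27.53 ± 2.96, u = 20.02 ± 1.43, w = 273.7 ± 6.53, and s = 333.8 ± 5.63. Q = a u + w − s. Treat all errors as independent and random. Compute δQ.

71.7

Let p = a·u = 551.2. δp/p = √((1·δa/a)² + (1·δu/u)²) = √(0.0116 + 0.00510) = 0.129, so δp = 71.1.
Q = p + w − s: δQ = √(δp² + δw² + δs²) = √(5060 + 42.6 + 31.7) = 71.7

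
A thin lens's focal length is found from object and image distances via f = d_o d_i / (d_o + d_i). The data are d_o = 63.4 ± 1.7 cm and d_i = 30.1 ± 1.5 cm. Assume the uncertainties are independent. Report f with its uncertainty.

∂f/∂d_o = (d_i/(d_o+d_i))² = 0.104;  ∂f/∂d_i = (d_o/(d_o+d_i))² = 0.460
δf = √((∂f/∂d_o · δd_o)² + (∂f/∂d_i · δd_i)²) = √(0.0310 + 0.476) = 0.712 cm
f = 20.4 cm.

20.4 ± 0.712 cm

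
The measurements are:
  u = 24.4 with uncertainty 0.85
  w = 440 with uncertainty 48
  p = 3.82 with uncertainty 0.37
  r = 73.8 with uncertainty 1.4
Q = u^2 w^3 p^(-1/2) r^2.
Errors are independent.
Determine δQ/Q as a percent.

Relative error in a monomial: (δQ/Q)² = Σ (nᵢ · δxᵢ/xᵢ)².
  (2·δu/u)² = (2×0.0348)² = 0.00485;  (3·δw/w)² = (3×0.109)² = 0.107;  (−½·δp/p)² = (-0.5×0.0969)² = 0.00235;  (2·δr/r)² = (2×0.0190)² = 0.00144
δQ/Q = √(0.116) = 0.340

34.0%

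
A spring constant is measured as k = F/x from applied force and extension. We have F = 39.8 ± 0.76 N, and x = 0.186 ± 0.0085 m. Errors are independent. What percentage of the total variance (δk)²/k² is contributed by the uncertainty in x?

(δk/k)² = (1·δF/F)² + (-1·δx/x)²
  F term: (1×0.0191)² = 0.000365
  x term: (-1×0.0457)² = 0.00209
Total = 0.00245. Share from x = 0.00209/0.00245 = 0.851.

85.1%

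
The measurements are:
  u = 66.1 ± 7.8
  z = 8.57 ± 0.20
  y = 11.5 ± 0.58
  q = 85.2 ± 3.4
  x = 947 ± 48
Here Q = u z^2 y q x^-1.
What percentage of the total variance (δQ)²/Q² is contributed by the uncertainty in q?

(δQ/Q)² = (1·δu/u)² + (2·δz/z)² + (1·δy/y)² + (1·δq/q)² + (-1·δx/x)²
  u term: (1×0.118)² = 0.0139
  z term: (2×0.0233)² = 0.00218
  y term: (1×0.0504)² = 0.00254
  q term: (1×0.0399)² = 0.00159
  x term: (-1×0.0507)² = 0.00257
Total = 0.0228. Share from q = 0.00159/0.0228 = 0.0698.

6.98%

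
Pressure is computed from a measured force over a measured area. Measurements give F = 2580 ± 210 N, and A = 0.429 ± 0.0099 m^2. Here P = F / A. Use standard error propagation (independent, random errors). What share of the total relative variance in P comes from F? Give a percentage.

(δP/P)² = (1·δF/F)² + (-1·δA/A)²
  F term: (1×0.0814)² = 0.00663
  A term: (-1×0.0231)² = 0.000533
Total = 0.00716. Share from F = 0.00663/0.00716 = 0.926.

92.6%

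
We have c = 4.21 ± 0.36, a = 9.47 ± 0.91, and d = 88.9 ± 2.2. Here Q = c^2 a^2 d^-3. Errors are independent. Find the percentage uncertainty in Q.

Each factor contributes (exponent × relative error)² to (δQ/Q)²:
  (2·δc/c)² = (2×0.0855)² = 0.0292;  (2·δa/a)² = (2×0.0961)² = 0.0369;  (-3·δd/d)² = (-3×0.0247)² = 0.00551
δQ/Q = √(0.0717) = 0.268

26.8%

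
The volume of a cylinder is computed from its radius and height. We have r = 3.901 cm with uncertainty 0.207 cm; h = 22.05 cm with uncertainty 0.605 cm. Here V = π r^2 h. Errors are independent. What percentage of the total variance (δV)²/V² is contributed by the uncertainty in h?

6.27%

(δV/V)² = (2·δr/r)² + (1·δh/h)²
  r term: (2×0.0531)² = 0.0113
  h term: (1×0.0274)² = 0.000753
Total = 0.0120. Share from h = 0.000753/0.0120 = 0.0627.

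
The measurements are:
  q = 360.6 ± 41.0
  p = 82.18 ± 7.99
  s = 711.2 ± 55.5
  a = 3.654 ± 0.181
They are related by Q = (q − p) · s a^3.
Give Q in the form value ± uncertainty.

Let u = q − p = 278.4. δu = √(δq² + δp²) = √(1680 + 63.8) = 41.8, so δu/u = 0.150.
Q is then a monomial in u, s, a:
δQ/Q = √((δu/u)² + (1·δs/s)² + (3·δa/a)²) = √(0.0225 + 0.00609 + 0.0221) = 0.225
Q = 9.66e+06, so δQ = 0.225 × 9.66e+06 = 2.17e+06.

(9.660 ± 2.17) × 10^6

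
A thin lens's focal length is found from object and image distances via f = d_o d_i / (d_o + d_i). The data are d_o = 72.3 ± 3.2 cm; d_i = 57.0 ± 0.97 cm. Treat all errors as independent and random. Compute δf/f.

0.0217

∂f/∂d_o = (d_i/(d_o+d_i))² = 0.194;  ∂f/∂d_i = (d_o/(d_o+d_i))² = 0.313
δf = √((∂f/∂d_o · δd_o)² + (∂f/∂d_i · δd_i)²) = √(0.387 + 0.0920) = 0.692 cm
f = 31.9 cm, so δf/f = 0.692/31.9 = 0.0217.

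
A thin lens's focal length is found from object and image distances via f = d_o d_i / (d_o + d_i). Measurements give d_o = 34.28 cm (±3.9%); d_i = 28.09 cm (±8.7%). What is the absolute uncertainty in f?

∂f/∂d_o = (d_i/(d_o+d_i))² = 0.203;  ∂f/∂d_i = (d_o/(d_o+d_i))² = 0.302
δf = √((∂f/∂d_o · δd_o)² + (∂f/∂d_i · δd_i)²) = √(0.0735 + 0.545) = 0.786 cm

0.786 cm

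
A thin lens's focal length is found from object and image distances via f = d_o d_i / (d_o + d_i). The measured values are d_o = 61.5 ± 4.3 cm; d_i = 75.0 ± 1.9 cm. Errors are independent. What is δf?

1.35 cm

∂f/∂d_o = (d_i/(d_o+d_i))² = 0.302;  ∂f/∂d_i = (d_o/(d_o+d_i))² = 0.203
δf = √((∂f/∂d_o · δd_o)² + (∂f/∂d_i · δd_i)²) = √(1.69 + 0.149) = 1.35 cm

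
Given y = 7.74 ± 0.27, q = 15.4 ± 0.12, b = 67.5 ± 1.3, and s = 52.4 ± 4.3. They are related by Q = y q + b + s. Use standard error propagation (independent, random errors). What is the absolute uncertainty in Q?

6.19

Let p = y·q = 119. δp/p = √((1·δy/y)² + (1·δq/q)²) = √(0.00122 + 6.07e-05) = 0.0357, so δp = 4.26.
Q = p + b + s: δQ = √(δp² + δb² + δs²) = √(18.2 + 1.69 + 18.5) = 6.19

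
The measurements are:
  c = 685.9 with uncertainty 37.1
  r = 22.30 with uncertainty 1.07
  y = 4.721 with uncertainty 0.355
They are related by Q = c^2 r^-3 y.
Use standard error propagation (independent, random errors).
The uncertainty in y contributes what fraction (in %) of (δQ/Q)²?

14.8%

(δQ/Q)² = (2·δc/c)² + (-3·δr/r)² + (1·δy/y)²
  c term: (2×0.0541)² = 0.0117
  r term: (-3×0.0480)² = 0.0207
  y term: (1×0.0752)² = 0.00565
Total = 0.0381. Share from y = 0.00565/0.0381 = 0.148.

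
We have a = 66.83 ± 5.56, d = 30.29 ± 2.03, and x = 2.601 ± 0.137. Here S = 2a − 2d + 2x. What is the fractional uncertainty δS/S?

Sums and differences: (δS)² = Σ (cᵢ δxᵢ)².
  (2·δa)² = 124;  (2·δd)² = 16.5;  (2·δx)² = 0.0751
δS = √(140) = 11.8
S = 78.28, so δS/S = 11.8/78.28 = 0.151.

0.151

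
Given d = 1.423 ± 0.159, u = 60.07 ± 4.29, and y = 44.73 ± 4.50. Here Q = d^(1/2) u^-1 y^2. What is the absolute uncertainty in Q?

For a monomial Q ∝ d^(1/2), u^-1, y^2, fractional errors add in quadrature:
  (½·δd/d)² = (0.5×0.112)² = 0.00312;  (-1·δu/u)² = (-1×0.0714)² = 0.00510;  (2·δy/y)² = (2×0.101)² = 0.0405
δQ/Q = √(0.0487) = 0.221
Q = 39.73, so δQ = 0.221 × 39.73 = 8.77.

8.77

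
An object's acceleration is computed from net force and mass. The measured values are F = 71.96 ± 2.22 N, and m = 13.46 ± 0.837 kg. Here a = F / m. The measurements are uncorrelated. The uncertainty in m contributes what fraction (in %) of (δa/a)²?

(δa/a)² = (1·δF/F)² + (-1·δm/m)²
  F term: (1×0.0309)² = 0.000952
  m term: (-1×0.0622)² = 0.00387
Total = 0.00482. Share from m = 0.00387/0.00482 = 0.802.

80.2%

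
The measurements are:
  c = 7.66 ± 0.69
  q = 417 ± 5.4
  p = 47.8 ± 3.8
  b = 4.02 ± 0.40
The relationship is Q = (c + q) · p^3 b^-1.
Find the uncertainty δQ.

Let u = c + q = 425. δu = √(δc² + δq²) = √(0.476 + 29.2) = 5.44, so δu/u = 0.0128.
Q is then a monomial in u, p, b:
δQ/Q = √((δu/u)² + (3·δp/p)² + (-1·δb/b)²) = √(0.000164 + 0.0569 + 0.00990) = 0.259
Q = 1.15e+07, so δQ = 0.259 × 1.15e+07 = 2.99e+06.

2.99e+06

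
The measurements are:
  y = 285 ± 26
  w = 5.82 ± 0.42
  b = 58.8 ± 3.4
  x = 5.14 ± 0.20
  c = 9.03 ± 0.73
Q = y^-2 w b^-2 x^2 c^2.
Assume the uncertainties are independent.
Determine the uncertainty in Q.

1.29e-05

Q is a product of powers, so relative uncertainties combine in quadrature:
  (-2·δy/y)² = (-2×0.0912)² = 0.0333;  (1·δw/w)² = (1×0.0722)² = 0.00521;  (-2·δb/b)² = (-2×0.0578)² = 0.0134;  (2·δx/x)² = (2×0.0389)² = 0.00606;  (2·δc/c)² = (2×0.0808)² = 0.0261
δQ/Q = √(0.0841) = 0.290
Q = 4.46e-05, so δQ = 0.290 × 4.46e-05 = 1.29e-05.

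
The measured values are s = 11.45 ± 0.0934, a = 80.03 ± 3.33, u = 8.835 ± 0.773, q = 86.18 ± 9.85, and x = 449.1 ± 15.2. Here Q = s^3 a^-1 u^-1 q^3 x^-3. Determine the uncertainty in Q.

Products/powers → add relative errors in quadrature, weighted by exponent:
  (3·δs/s)² = (3×0.00816)² = 0.000599;  (-1·δa/a)² = (-1×0.0416)² = 0.00173;  (-1·δu/u)² = (-1×0.0875)² = 0.00766;  (3·δq/q)² = (3×0.114)² = 0.118;  (-3·δx/x)² = (-3×0.0338)² = 0.0103
δQ/Q = √(0.138) = 0.371
Q = 0.01500, so δQ = 0.371 × 0.01500 = 0.00557.

0.00557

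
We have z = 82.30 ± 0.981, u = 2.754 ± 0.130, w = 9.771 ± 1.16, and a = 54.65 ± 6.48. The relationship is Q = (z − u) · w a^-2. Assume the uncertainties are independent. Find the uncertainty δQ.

Let h = z − u = 79.55. δh = √(δz² + δu²) = √(0.962 + 0.0169) = 0.990, so δh/h = 0.0124.
Q is then a monomial in h, w, a:
δQ/Q = √((δh/h)² + (1·δw/w)² + (-2·δa/a)²) = √(0.000155 + 0.0141 + 0.0562) = 0.265
Q = 0.2602, so δQ = 0.265 × 0.2602 = 0.0691.

0.0691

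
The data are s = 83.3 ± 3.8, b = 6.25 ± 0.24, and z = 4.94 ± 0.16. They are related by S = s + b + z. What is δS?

Each term contributes (cᵢ δxᵢ)² to (δS)²:
  (δs)² = 14.4;  (δb)² = 0.0576;  (δz)² = 0.0256
δS = √(14.5) = 3.81

3.81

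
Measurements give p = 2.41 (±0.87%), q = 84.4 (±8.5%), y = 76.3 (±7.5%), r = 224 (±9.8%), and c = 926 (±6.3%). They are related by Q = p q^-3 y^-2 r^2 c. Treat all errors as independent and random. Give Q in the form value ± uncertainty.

0.0320 ± 0.0115

Relative error in a monomial: (δQ/Q)² = Σ (nᵢ · δxᵢ/xᵢ)².
  (1·δp/p)² = (1×0.00870)² = 7.57e-05;  (-3·δq/q)² = (-3×0.0850)² = 0.0650;  (-2·δy/y)² = (-2×0.0750)² = 0.0225;  (2·δr/r)² = (2×0.0980)² = 0.0384;  (1·δc/c)² = (1×0.0630)² = 0.00397
δQ/Q = √(0.130) = 0.361
Q = 0.0320, so δQ = 0.361 × 0.0320 = 0.0115.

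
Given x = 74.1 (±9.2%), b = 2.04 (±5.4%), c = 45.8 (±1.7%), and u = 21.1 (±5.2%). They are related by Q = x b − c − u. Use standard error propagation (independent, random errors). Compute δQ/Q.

Let p = x·b = 151. δp/p = √((1·δx/x)² + (1·δb/b)²) = √(0.00846 + 0.00292) = 0.107, so δp = 16.1.
Q = p − c − u: δQ = √(δp² + δc² + δu²) = √(260 + 0.606 + 1.20) = 16.2
Q = 84.3, so δQ/Q = 16.2/84.3 = 0.192.

0.192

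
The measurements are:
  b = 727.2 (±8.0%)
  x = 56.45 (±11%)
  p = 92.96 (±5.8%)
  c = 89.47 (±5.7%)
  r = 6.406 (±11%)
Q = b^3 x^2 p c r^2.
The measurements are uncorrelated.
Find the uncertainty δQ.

Products/powers → add relative errors in quadrature, weighted by exponent:
  (3·δb/b)² = (3×0.0800)² = 0.0576;  (2·δx/x)² = (2×0.110)² = 0.0484;  (1·δp/p)² = (1×0.0580)² = 0.00336;  (1·δc/c)² = (1×0.0570)² = 0.00325;  (2·δr/r)² = (2×0.110)² = 0.0484
δQ/Q = √(0.161) = 0.401
Q = 4.183e+17, so δQ = 0.401 × 4.183e+17 = 1.68e+17.

1.68e+17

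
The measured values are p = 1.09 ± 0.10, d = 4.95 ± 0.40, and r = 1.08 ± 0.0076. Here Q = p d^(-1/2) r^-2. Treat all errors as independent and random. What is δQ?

0.0425

Q is a product of powers, so relative uncertainties combine in quadrature:
  (1·δp/p)² = (1×0.0917)² = 0.00842;  (−½·δd/d)² = (-0.5×0.0808)² = 0.00163;  (-2·δr/r)² = (-2×0.00704)² = 0.000198
δQ/Q = √(0.0102) = 0.101
Q = 0.420, so δQ = 0.101 × 0.420 = 0.0425.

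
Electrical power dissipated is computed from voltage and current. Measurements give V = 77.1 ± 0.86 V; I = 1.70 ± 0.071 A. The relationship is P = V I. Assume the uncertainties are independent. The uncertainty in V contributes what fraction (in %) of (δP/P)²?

6.66%

(δP/P)² = (1·δV/V)² + (1·δI/I)²
  V term: (1×0.0112)² = 0.000124
  I term: (1×0.0418)² = 0.00174
Total = 0.00187. Share from V = 0.000124/0.00187 = 0.0666.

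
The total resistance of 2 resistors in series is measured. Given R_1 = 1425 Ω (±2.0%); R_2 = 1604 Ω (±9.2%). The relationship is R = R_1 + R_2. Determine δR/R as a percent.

4.96%

Each term contributes (cᵢ δxᵢ)² to (δR)²:
  (δR_1)² = 812;  (δR_2)² = 21800
δR = √(22600) = 150 Ω
R = 3029 Ω, so δR/R = 150/3029 = 0.0496.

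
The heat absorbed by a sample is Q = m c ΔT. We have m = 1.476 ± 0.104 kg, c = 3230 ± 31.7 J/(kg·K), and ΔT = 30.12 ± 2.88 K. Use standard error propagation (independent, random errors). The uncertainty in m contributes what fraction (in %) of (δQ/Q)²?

35.0%

(δQ/Q)² = (1·δm/m)² + (1·δc/c)² + (1·δΔT/ΔT)²
  m term: (1×0.0705)² = 0.00496
  c term: (1×0.00981)² = 9.63e-05
  ΔT term: (1×0.0956)² = 0.00914
Total = 0.0142. Share from m = 0.00496/0.0142 = 0.350.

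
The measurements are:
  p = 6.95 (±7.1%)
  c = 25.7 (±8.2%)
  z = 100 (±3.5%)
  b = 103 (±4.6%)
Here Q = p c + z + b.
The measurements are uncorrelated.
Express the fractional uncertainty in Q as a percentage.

5.31%

Let w = p·c = 179. δw/w = √((1·δp/p)² + (1·δc/c)²) = √(0.00504 + 0.00672) = 0.108, so δw = 19.4.
Q = w + z + b: δQ = √(δw² + δz² + δb²) = √(375 + 12.3 + 22.4) = 20.2
Q = 382, so δQ/Q = 20.2/382 = 0.0531.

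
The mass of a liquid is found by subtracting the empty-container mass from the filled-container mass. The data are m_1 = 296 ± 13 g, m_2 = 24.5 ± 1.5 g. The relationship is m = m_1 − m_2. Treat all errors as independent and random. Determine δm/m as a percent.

Each term contributes (cᵢ δxᵢ)² to (δm)²:
  (δm_1)² = 169;  (δm_2)² = 2.25
δm = √(171) = 13.1 g
m = 272 g, so δm/m = 13.1/272 = 0.0482.

4.82%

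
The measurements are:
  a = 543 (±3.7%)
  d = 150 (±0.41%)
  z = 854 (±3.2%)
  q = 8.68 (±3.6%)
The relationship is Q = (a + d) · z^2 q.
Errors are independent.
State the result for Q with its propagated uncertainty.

(4.39 ± 0.346) × 10^9

Let u = a + d = 693. δu = √(δa² + δd²) = √(404 + 0.378) = 20.1, so δu/u = 0.0290.
Q is then a monomial in u, z, q:
δQ/Q = √((δu/u)² + (2·δz/z)² + (1·δq/q)²) = √(0.000841 + 0.00410 + 0.00130) = 0.0790
Q = 4.39e+09, so δQ = 0.0790 × 4.39e+09 = 3.46e+08.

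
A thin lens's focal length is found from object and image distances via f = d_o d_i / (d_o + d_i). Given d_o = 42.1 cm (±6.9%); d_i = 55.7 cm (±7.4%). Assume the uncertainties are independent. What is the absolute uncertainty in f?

∂f/∂d_o = (d_i/(d_o+d_i))² = 0.324;  ∂f/∂d_i = (d_o/(d_o+d_i))² = 0.185
δf = √((∂f/∂d_o · δd_o)² + (∂f/∂d_i · δd_i)²) = √(0.888 + 0.583) = 1.21 cm

1.21 cm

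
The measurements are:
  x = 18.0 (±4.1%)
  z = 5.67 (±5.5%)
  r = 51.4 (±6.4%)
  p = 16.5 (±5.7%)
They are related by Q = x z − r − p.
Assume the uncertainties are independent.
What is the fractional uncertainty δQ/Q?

Let w = x·z = 102. δw/w = √((1·δx/x)² + (1·δz/z)²) = √(0.00168 + 0.00302) = 0.0686, so δw = 7.00.
Q = w − r − p: δQ = √(δw² + δr² + δp²) = √(49.0 + 10.8 + 0.885) = 7.79
Q = 34.2, so δQ/Q = 7.79/34.2 = 0.228.

0.228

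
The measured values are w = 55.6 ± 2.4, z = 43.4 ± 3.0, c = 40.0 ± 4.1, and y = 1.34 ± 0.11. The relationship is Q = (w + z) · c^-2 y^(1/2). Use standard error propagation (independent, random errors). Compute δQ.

Let u = w + z = 99.0. δu = √(δw² + δz²) = √(5.76 + 9.00) = 3.84, so δu/u = 0.0388.
Q is then a monomial in u, c, y:
δQ/Q = √((δu/u)² + (-2·δc/c)² + (½·δy/y)²) = √(0.00151 + 0.0420 + 0.00168) = 0.213
Q = 0.0716, so δQ = 0.213 × 0.0716 = 0.0152.

0.0152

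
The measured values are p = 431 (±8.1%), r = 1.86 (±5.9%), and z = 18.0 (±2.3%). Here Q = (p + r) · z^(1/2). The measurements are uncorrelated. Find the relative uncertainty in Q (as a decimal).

Let u = p + r = 433. δu = √(δp² + δr²) = √(1220 + 0.0120) = 34.9, so δu/u = 0.0807.
Q is then a monomial in u, z:
δQ/Q = √((δu/u)² + (½·δz/z)²) = √(0.00650 + 0.000132) = 0.0815

0.0815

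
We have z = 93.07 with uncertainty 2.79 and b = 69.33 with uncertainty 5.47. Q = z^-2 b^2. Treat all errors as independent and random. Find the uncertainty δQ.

Q is a product of powers, so relative uncertainties combine in quadrature:
  (-2·δz/z)² = (-2×0.0300)² = 0.00359;  (2·δb/b)² = (2×0.0789)² = 0.0249
δQ/Q = √(0.0285) = 0.169
Q = 0.5549, so δQ = 0.169 × 0.5549 = 0.0937.

0.0937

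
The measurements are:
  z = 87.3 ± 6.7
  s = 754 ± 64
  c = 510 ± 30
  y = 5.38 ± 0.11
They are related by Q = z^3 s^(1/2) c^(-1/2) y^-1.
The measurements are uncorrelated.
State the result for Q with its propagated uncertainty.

Since Q is a product/quotient, work with relative uncertainties:
  (3·δz/z)² = (3×0.0767)² = 0.0530;  (½·δs/s)² = (0.5×0.0849)² = 0.00180;  (−½·δc/c)² = (-0.5×0.0588)² = 0.000865;  (-1·δy/y)² = (-1×0.0204)² = 0.000418
δQ/Q = √(0.0561) = 0.237
Q = 1.5e+05, so δQ = 0.237 × 1.5e+05 = 35600.

(1.50 ± 0.356) × 10^5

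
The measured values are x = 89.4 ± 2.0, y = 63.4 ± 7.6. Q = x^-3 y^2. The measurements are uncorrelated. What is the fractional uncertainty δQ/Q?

For a monomial Q ∝ x^-3, y^2, fractional errors add in quadrature:
  (-3·δx/x)² = (-3×0.0224)² = 0.00450;  (2·δy/y)² = (2×0.120)² = 0.0575
δQ/Q = √(0.0620) = 0.249

0.249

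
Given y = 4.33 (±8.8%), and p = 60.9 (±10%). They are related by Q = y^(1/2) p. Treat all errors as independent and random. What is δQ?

13.8

Q is a product of powers, so relative uncertainties combine in quadrature:
  (½·δy/y)² = (0.5×0.0880)² = 0.00194;  (1·δp/p)² = (1×0.100)² = 0.0100
δQ/Q = √(0.0119) = 0.109
Q = 127, so δQ = 0.109 × 127 = 13.8.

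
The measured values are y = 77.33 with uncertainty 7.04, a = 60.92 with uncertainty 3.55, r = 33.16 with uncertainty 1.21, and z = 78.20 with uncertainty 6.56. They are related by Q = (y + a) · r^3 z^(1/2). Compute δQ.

Let u = y + a = 138.2. δu = √(δy² + δa²) = √(49.6 + 12.6) = 7.88, so δu/u = 0.0570.
Q is then a monomial in u, r, z:
δQ/Q = √((δu/u)² + (3·δr/r)² + (½·δz/z)²) = √(0.00325 + 0.0120 + 0.00176) = 0.130
Q = 4.458e+07, so δQ = 0.130 × 4.458e+07 = 5.81e+06.

5.81e+06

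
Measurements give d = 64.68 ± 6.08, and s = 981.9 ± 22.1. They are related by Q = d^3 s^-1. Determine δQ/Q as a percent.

Q is a product of powers, so relative uncertainties combine in quadrature:
  (3·δd/d)² = (3×0.0940)² = 0.0795;  (-1·δs/s)² = (-1×0.0225)² = 0.000507
δQ/Q = √(0.0800) = 0.283

28.3%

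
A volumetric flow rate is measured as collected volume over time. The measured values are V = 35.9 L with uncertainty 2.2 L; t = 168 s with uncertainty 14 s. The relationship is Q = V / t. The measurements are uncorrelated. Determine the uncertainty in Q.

0.0221 L/s

Products/powers → add relative errors in quadrature, weighted by exponent:
  (1·δV/V)² = (1×0.0613)² = 0.00376;  (-1·δt/t)² = (-1×0.0833)² = 0.00694
δQ/Q = √(0.0107) = 0.103
Q = 0.214 L/s, so δQ = 0.103 × 0.214 = 0.0221 L/s.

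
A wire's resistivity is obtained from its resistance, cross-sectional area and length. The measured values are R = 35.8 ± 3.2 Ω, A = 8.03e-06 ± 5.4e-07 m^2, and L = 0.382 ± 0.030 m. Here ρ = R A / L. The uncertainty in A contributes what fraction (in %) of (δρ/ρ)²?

24.2%

(δρ/ρ)² = (1·δR/R)² + (1·δA/A)² + (-1·δL/L)²
  R term: (1×0.0894)² = 0.00799
  A term: (1×0.0672)² = 0.00452
  L term: (-1×0.0785)² = 0.00617
Total = 0.0187. Share from A = 0.00452/0.0187 = 0.242.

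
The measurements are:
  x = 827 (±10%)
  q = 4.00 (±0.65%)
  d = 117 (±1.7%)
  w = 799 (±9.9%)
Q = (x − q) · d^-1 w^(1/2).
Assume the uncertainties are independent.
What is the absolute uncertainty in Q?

22.5

Let u = x − q = 823. δu = √(δx² + δq²) = √(6840 + 0.000676) = 82.7, so δu/u = 0.100.
Q is then a monomial in u, d, w:
δQ/Q = √((δu/u)² + (-1·δd/d)² + (½·δw/w)²) = √(0.0101 + 0.000289 + 0.00245) = 0.113
Q = 199, so δQ = 0.113 × 199 = 22.5.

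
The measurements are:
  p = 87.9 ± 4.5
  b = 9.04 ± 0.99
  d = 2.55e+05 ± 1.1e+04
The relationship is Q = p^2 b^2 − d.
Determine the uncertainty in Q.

1.53e+05

Let w = p^2·b^2 = 6.31e+05. δw/w = √((2·δp/p)² + (2·δb/b)²) = √(0.0105 + 0.0480) = 0.242, so δw = 1.53e+05.
Q = w − d: δQ = √(δw² + δd²) = √(2.33e+10 + 1.21e+08) = 1.53e+05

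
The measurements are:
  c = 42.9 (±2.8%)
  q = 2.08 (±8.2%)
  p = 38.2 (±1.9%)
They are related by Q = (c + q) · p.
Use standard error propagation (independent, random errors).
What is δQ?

Let u = c + q = 45.0. δu = √(δc² + δq²) = √(1.44 + 0.0291) = 1.21, so δu/u = 0.0270.
Q is then a monomial in u, p:
δQ/Q = √((δu/u)² + (1·δp/p)²) = √(0.000728 + 0.000361) = 0.0330
Q = 1720, so δQ = 0.0330 × 1720 = 56.7.

56.7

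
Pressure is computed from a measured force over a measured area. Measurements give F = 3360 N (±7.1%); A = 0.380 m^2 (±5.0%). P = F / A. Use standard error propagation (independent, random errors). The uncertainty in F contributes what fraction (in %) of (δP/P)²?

66.8%

(δP/P)² = (1·δF/F)² + (-1·δA/A)²
  F term: (1×0.0710)² = 0.00504
  A term: (-1×0.0500)² = 0.00250
Total = 0.00754. Share from F = 0.00504/0.00754 = 0.668.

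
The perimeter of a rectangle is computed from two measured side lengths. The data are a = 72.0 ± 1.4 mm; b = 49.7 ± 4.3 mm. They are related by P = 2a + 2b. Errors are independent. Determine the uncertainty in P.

Each term contributes (cᵢ δxᵢ)² to (δP)²:
  (2·δa)² = 7.84;  (2·δb)² = 74.0
δP = √(81.8) = 9.04 mm

9.04 mm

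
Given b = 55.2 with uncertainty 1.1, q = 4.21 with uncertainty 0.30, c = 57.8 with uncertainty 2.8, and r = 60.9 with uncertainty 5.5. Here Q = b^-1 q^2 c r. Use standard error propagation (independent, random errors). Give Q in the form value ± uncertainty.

1130 ± 200

Products/powers → add relative errors in quadrature, weighted by exponent:
  (-1·δb/b)² = (-1×0.0199)² = 0.000397;  (2·δq/q)² = (2×0.0713)² = 0.0203;  (1·δc/c)² = (1×0.0484)² = 0.00235;  (1·δr/r)² = (1×0.0903)² = 0.00816
δQ/Q = √(0.0312) = 0.177
Q = 1130, so δQ = 0.177 × 1130 = 200.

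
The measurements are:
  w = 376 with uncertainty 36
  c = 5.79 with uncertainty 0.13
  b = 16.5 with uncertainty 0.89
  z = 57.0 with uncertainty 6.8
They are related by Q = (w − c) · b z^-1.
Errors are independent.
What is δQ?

17.5

Let u = w − c = 370. δu = √(δw² + δc²) = √(1300 + 0.0169) = 36.0, so δu/u = 0.0972.
Q is then a monomial in u, b, z:
δQ/Q = √((δu/u)² + (1·δb/b)² + (-1·δz/z)²) = √(0.00946 + 0.00291 + 0.0142) = 0.163
Q = 107, so δQ = 0.163 × 107 = 17.5.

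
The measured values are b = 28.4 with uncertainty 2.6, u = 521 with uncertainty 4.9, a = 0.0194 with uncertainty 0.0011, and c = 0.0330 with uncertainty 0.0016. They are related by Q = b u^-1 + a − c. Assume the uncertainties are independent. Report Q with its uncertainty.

0.0409 ± 0.00538

Let p = b·u^-1 = 0.0545. δp/p = √((1·δb/b)² + (-1·δu/u)²) = √(0.00838 + 8.85e-05) = 0.0920, so δp = 0.00502.
Q = p + a − c: δQ = √(δp² + δa² + δc²) = √(2.52e-05 + 1.21e-06 + 2.56e-06) = 0.00538
Q = 0.0409.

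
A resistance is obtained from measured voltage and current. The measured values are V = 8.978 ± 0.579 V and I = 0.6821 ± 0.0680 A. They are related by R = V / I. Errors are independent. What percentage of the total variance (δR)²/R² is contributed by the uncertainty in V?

(δR/R)² = (1·δV/V)² + (-1·δI/I)²
  V term: (1×0.0645)² = 0.00416
  I term: (-1×0.0997)² = 0.00994
Total = 0.0141. Share from V = 0.00416/0.0141 = 0.295.

29.5%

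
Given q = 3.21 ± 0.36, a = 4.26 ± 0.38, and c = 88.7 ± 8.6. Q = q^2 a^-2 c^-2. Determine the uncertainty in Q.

2.5e-05

For a monomial Q ∝ q^2, a^-2, c^-2, fractional errors add in quadrature:
  (2·δq/q)² = (2×0.112)² = 0.0503;  (-2·δa/a)² = (-2×0.0892)² = 0.0318;  (-2·δc/c)² = (-2×0.0970)² = 0.0376
δQ/Q = √(0.120) = 0.346
Q = 7.22e-05, so δQ = 0.346 × 7.22e-05 = 2.5e-05.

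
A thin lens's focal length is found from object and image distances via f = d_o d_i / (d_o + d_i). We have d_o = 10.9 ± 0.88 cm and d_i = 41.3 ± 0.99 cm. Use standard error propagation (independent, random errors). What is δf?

0.553 cm

∂f/∂d_o = (d_i/(d_o+d_i))² = 0.626;  ∂f/∂d_i = (d_o/(d_o+d_i))² = 0.0436
δf = √((∂f/∂d_o · δd_o)² + (∂f/∂d_i · δd_i)²) = √(0.303 + 0.00186) = 0.553 cm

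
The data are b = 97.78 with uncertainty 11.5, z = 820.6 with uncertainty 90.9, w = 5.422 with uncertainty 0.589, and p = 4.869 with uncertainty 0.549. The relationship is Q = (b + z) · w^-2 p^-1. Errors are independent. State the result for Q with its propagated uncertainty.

Let u = b + z = 918.4. δu = √(δb² + δz²) = √(132 + 8260) = 91.6, so δu/u = 0.0998.
Q is then a monomial in u, w, p:
δQ/Q = √((δu/u)² + (-2·δw/w)² + (-1·δp/p)²) = √(0.00995 + 0.0472 + 0.0127) = 0.264
Q = 6.416, so δQ = 0.264 × 6.416 = 1.70.

6.416 ± 1.70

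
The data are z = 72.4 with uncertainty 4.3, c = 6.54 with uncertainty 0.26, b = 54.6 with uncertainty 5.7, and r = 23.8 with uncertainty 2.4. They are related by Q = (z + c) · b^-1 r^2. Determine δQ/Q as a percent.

Let u = z + c = 78.9. δu = √(δz² + δc²) = √(18.5 + 0.0676) = 4.31, so δu/u = 0.0546.
Q is then a monomial in u, b, r:
δQ/Q = √((δu/u)² + (-1·δb/b)² + (2·δr/r)²) = √(0.00298 + 0.0109 + 0.0407) = 0.234

23.4%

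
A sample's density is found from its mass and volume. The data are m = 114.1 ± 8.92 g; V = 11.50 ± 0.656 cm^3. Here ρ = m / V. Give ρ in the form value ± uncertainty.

Each factor contributes (exponent × relative error)² to (δρ/ρ)²:
  (1·δm/m)² = (1×0.0782)² = 0.00611;  (-1·δV/V)² = (-1×0.0570)² = 0.00325
δρ/ρ = √(0.00937) = 0.0968
ρ = 9.922 g/cm^3, so δρ = 0.0968 × 9.922 = 0.960 g/cm^3.

9.922 ± 0.960 g/cm^3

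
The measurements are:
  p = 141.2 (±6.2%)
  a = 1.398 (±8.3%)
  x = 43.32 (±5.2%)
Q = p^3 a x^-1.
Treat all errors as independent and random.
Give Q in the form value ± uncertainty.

90850 ± 19100

Since Q is a product/quotient, work with relative uncertainties:
  (3·δp/p)² = (3×0.0620)² = 0.0346;  (1·δa/a)² = (1×0.0830)² = 0.00689;  (-1·δx/x)² = (-1×0.0520)² = 0.00270
δQ/Q = √(0.0442) = 0.210
Q = 90850, so δQ = 0.210 × 90850 = 19100.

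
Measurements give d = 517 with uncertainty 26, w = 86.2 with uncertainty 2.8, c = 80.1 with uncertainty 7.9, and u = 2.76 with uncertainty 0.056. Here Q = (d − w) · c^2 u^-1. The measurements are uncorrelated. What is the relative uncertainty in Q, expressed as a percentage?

20.7%

Let h = d − w = 431. δh = √(δd² + δw²) = √(676 + 7.84) = 26.2, so δh/h = 0.0607.
Q is then a monomial in h, c, u:
δQ/Q = √((δh/h)² + (2·δc/c)² + (-1·δu/u)²) = √(0.00368 + 0.0389 + 0.000412) = 0.207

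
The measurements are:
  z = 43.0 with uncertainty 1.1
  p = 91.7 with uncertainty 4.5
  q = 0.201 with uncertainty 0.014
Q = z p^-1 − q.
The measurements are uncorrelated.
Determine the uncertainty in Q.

Let w = z·p^-1 = 0.469. δw/w = √((1·δz/z)² + (-1·δp/p)²) = √(0.000654 + 0.00241) = 0.0553, so δw = 0.0260.
Q = w − q: δQ = √(δw² + δq²) = √(0.000673 + 0.000196) = 0.0295

0.0295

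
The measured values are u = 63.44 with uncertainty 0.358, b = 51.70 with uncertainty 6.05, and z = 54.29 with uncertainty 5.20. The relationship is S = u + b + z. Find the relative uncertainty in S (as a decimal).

Sums and differences: (δS)² = Σ (cᵢ δxᵢ)².
  (δu)² = 0.128;  (δb)² = 36.6;  (δz)² = 27.0
δS = √(63.8) = 7.99
S = 169.4, so δS/S = 7.99/169.4 = 0.0471.

0.0471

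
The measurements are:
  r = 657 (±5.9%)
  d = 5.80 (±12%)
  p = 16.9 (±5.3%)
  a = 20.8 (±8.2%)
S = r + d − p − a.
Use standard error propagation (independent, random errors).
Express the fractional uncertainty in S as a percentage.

6.21%

Each term contributes (cᵢ δxᵢ)² to (δS)²:
  (δr)² = 1500;  (δd)² = 0.484;  (δp)² = 0.802;  (δa)² = 2.91
δS = √(1510) = 38.8
S = 625, so δS/S = 38.8/625 = 0.0621.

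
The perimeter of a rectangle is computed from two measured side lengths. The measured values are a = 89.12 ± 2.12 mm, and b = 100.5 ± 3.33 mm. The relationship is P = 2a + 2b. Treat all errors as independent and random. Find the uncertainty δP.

For a sum/difference, combine absolute errors in quadrature:
  (2·δa)² = 18.0;  (2·δb)² = 44.4
δP = √(62.3) = 7.90 mm

7.90 mm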